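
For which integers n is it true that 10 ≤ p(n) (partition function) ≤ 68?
6, 7, 8, 9, 10, 11
Tabulating p(n) via p(n) = p(n−1) + p(n−2) − p(n−5) − p(n−7) + …: p(5)=7; p(6)=11; p(7)=15; p(8)=22; p(9)=30; p(10)=42; p(11)=56; p(12)=77. So valid n = 6, 7, 8, 9, 10, 11.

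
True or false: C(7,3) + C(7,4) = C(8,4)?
Pascal's identity C(n,k) + C(n,k+1) = C(n+1,k+1): 35 + 35 = 70 = C(8,4).
Final answer: True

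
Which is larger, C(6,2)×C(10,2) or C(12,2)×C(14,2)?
C(6,2)×C(10,2)=675, C(12,2)×C(14,2)=6,006.

Answer: C(12,2)×C(14,2)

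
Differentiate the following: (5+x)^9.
9(5+x)^8

Reasoning: Using the power rule: d/dx (5+x)^9 = 9(5+x)^{8}.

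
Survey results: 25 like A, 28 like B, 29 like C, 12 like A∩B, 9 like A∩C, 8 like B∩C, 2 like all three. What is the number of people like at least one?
55

Solution: |A∪B∪C| = 25+28+29-12-9-8+2 = 55.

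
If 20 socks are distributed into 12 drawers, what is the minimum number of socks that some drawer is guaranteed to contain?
2

Solution: Pigeonhole: ⌈20/12⌉ = 2.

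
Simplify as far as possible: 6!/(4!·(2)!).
This is C(6,4) = 15.

Answer: 15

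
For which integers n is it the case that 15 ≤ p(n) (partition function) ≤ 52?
7, 8, 9, 10

Tabulating p(n) via p(n) = p(n−1) + p(n−2) − p(n−5) − p(n−7) + …: p(6)=11; p(7)=15; p(8)=22; p(9)=30; p(10)=42; p(11)=56. So valid n = 7, 8, 9, 10.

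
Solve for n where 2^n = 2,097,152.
21

Working:
2,097,152 = 1,024 × 1,024 × 2 = 2^10 × 2^10 × 2^1 = 2^21, so n = 21.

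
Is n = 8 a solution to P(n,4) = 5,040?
No

Reasoning: P(8,4) = 8·7·6·5 = 1,680, which does not equal 5,040.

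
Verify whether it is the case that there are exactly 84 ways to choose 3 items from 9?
C(9,3) = 84.
Final answer: True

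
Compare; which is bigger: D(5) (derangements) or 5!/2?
5!/2
D(5) = (5-1)·[D(4) + D(3)] = 4·[9 + 2] = 44; 5!/2 = 120/2 = 60.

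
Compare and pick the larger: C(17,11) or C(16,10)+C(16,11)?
Equal

By Pascal's identity: C(17,11) = C(16,10)+C(16,11) = 12,376. Equal.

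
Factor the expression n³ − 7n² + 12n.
n(n − 3)(n − 4)

Reasoning: n³ − 7n² + 12n = n(n² − 7n + 12) = n(n − 3)(n − 4).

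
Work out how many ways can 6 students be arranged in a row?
Arrangements of 6 distinct objects: 6! = 720.

Answer: 720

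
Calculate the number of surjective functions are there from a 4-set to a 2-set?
Onto functions = 2! × S(4,2)
First compute S(4,2) via recurrence:
Using the Stirling recurrence: S(n,k) = k·S(n-1,k) + S(n-1,k-1)
S(4,2) = 2·S(3,2) + S(3,1)
         = 2·3 + 1
         = 6 + 1
         = 7
Then: 2 × 7 = 14
Final answer: 14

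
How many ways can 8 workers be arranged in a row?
40,320
Arrangements of 8 distinct objects: 8! = 40,320.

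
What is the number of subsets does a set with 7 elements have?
128

Explanation: Each element can be included or excluded: 2^7 = 128.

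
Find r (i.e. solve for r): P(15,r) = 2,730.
P(15,r) = 15·14·…·(15−r+1), a product of r factors. Multiplying down from 15: 15 = 15; 15·14 = 210; 15·14·13 = 2,730 ✓ (3 factors). So r = 3.
Final answer: 3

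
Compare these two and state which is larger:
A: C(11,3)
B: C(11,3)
Equal

Solution: A=C(11,3)=165, B=C(11,3)=165.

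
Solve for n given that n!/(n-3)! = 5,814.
19

Reasoning: n!/(n-3)! = n×(n-1)×(n-2), a product of 3 consecutive integers ≈ (n−1)^3. 5,814^(1/3) + 1 ≈ 19.0; check n = 19: 19×18×17 = 5,814 ✓. So n = 19.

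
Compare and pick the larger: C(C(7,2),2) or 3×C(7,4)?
C(C(7,2),2)

Solution: C(C(7,2),2)=210, 3×C(7,4)=105.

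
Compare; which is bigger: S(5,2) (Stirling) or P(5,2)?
P(5,2)

S(5,2) = 2·S(4,2) + S(4,1) = 2·7 + 1 = 15; P(5,2) = 20.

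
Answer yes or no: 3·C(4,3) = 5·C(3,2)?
No

Solution: Absorption identity k·C(n,k) = n·C(n-1,k-1). LHS = 3·4 = 12; RHS = 5·3 = 15.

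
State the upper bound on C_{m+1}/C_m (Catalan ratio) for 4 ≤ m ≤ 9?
38/11

Explanation: C_{m+1}/C_m = 2(2m+1)/(m+2), which increases with m. Maximum at m = 9: 2·19/11 = 38/11.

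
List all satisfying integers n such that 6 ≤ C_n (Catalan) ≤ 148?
4, 5, 6
C_3=5; C_4=14; C_5=42; C_6=132; C_7=429. So valid n = 4, 5, 6.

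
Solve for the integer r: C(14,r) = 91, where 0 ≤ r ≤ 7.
2

Reasoning: C(14,r) is increasing for 0 ≤ r ≤ 7. Stepping up (C(14,r+1) = C(14,r)·(14−r)/(r+1)): C(14,1) = 14, C(14,2) = 91 ✓. So r = 2.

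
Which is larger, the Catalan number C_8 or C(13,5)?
C_8 = C(16,8)/(8+1) = 12,870/9 = 1,430; C(13,5) = 1,287.
Final answer: C_8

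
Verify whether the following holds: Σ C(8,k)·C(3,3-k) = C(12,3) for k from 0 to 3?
False
Vandermonde's identity gives C(11,3) = 165; RHS C(12,3) = 220.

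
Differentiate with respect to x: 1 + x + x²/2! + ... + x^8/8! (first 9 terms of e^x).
1 + x + x²/2! + ... + x^7/7!

Differentiating term by term gives the first 8 terms of e^x.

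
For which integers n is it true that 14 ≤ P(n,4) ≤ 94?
4

Working:
P(3,4)=0; P(4,4)=24; P(5,4)=120. So valid n = 4.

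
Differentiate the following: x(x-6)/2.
(2x - 6)/2

Explanation: d/dx[(x-0)(x-6)] = (x-6) + (x-0) = 2x - 6. Dividing by 2 gives (2x - 6)/2.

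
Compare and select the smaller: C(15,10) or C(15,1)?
C(15,1)

Working:
C(15,10)=3,003, C(15,1)=15.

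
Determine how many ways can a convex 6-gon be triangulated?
Using the Catalan number formula: C_n = C(2n, n) / (n+1)
C_4 = C(8, 4) / (4+1)
     = 70 / 5
     = 14

Answer: 14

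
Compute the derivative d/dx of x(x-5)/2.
(2x - 5)/2
d/dx[(x-0)(x-5)] = (x-5) + (x-0) = 2x - 5. Dividing by 2 gives (2x - 5)/2.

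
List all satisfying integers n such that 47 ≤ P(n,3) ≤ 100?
5

Reasoning: P(4,3)=24; P(5,3)=60; P(6,3)=120. So valid n = 5.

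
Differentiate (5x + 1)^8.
40(5x + 1)^7

Solution: Chain rule: 8(5x+1)^{7} × 5 = 40(5x+1)^{7}.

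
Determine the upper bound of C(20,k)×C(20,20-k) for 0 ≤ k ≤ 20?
C(20,k)·C(20,20-k) = C(20,k)², maximised at the centre k = 10: C(20,10)² = 34,134,779,536.

Answer: 34,134,779,536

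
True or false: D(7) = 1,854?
True
Derangements of 7 elements: D(7) = (7-1)·[D(6) + D(5)] = 6·[265 + 44] = 1,854.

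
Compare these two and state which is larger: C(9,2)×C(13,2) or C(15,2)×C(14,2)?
C(15,2)×C(14,2)

Solution: C(9,2)×C(13,2)=2,808, C(15,2)×C(14,2)=9,555.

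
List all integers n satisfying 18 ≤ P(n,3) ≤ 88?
4, 5

Explanation: P(3,3)=6; P(4,3)=24; P(5,3)=60; P(6,3)=120. So valid n = 4, 5.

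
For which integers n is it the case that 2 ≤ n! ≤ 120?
2, 3, 4, 5

Solution: n! is strictly increasing; 2! = 2 and 5! = 120, so valid n = 2, 3, 4, 5.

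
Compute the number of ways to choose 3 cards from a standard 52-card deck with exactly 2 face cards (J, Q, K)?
2,640

Working:
12 face cards and 40 non-face cards: C(12,2) × C(40,1) = 66 × 40 = 2,640.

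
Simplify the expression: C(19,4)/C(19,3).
4
C(n,k+1)/C(n,k) = (n−k)/(k+1). Here (19−3)/(3+1) = 16/4 = 4.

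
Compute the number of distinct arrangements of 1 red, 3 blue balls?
4

Working:
Multinomial: 4!/(1! × 3!) = 4.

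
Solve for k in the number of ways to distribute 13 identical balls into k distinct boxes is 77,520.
8

Explanation: Stars and bars: the count is C(13+k−1, k−1), increasing in k. k=6: C(18,5) = 8,568, k=7: C(19,6) = 27,132, k=8: C(20,7) = 77,520 ✓. So k = 8.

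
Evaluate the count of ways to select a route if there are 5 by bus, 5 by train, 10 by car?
20

Reasoning: By the addition principle: 5 + 5 + 10 = 20.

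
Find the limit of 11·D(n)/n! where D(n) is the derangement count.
D(n)/n! → 1/e, so 11·D(n)/n! → 11/e.
Final answer: 11/e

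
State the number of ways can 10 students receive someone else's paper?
1,334,961

Reasoning: Using D(n) = (n-1)[D(n-1) + D(n-2)]:
D(10) = (10-1) × [D(9) + D(8)]
      = 9 × [133496 + 14833]
      = 9 × 148329
      = 1,334,961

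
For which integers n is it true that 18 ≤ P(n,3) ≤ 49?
4

Explanation: P(3,3)=6; P(4,3)=24; P(5,3)=60. So valid n = 4.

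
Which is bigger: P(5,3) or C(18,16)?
C(18,16)

Explanation: P(5,3)=60, C(18,16)=153.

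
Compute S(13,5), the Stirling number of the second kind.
7,508,501

Working:
Using the Stirling recurrence: S(n,k) = k·S(n-1,k) + S(n-1,k-1)
S(13,5) = 5·S(12,5) + S(12,4)
         = 5·1379400 + 611501
         = 6897000 + 611501
         = 7,508,501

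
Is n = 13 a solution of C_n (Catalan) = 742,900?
Yes

Working:
C_13 = C(26,13)/(13+1) = 10,400,600/14 = 742,900, which equals 742,900.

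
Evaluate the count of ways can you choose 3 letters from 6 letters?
20
C(6,3) = 6! / (3! × (6-3)!)
         = 6! / (3! × 3!)
         = 20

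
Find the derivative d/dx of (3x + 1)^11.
33(3x + 1)^10

Chain rule: 11(3x+1)^{10} × 3 = 33(3x+1)^{10}.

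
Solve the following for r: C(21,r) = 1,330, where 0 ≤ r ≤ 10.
3

Reasoning: C(21,r) is increasing for 0 ≤ r ≤ 10. Stepping up (C(21,r+1) = C(21,r)·(21−r)/(r+1)): C(21,1) = 21, C(21,2) = 210, C(21,3) = 1,330 ✓. So r = 3.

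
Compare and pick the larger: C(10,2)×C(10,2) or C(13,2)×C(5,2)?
C(10,2)×C(10,2)

Reasoning: C(10,2)×C(10,2)=2,025, C(13,2)×C(5,2)=780.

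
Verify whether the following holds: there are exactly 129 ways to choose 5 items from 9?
C(9,5) = 126 ≠ 129.
Final answer: False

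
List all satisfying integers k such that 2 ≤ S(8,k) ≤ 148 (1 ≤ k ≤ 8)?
2, 7

S(8,1)=1; S(8,2)=127; S(8,3)=966; S(8,4)=1,701; S(8,5)=1,050; S(8,6)=266; S(8,7)=28; S(8,8)=1. So valid k = 2, 7.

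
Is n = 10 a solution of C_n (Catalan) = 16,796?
Yes

Reasoning: C_10 = C(20,10)/(10+1) = 184,756/11 = 16,796, which equals 16,796.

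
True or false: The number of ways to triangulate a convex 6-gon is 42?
Triangulations of a convex 6-gon are counted by the Catalan number C_4: C_4 = C(8,4)/(4+1) = 70/5 = 14.
Final answer: False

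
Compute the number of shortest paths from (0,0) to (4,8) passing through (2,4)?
To (2,4): C(6,2)=15. From there: C(6,2)=15. Total: 225.
Final answer: 225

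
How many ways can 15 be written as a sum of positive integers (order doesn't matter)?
176

Explanation: Pentagonal recurrence p(n) = p(n−1) + p(n−2) − p(n−5) − p(n−7) + …: p(15) = p(14) + p(13) − p(10) − p(8) + p(3) + p(0) = 135 + 101 − 42 − 22 + 3 + 1 = 176.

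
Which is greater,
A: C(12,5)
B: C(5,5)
A

A=C(12,5)=792, B=C(5,5)=1.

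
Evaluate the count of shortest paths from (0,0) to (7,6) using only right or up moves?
1,716

Solution: Choose 7 rights from 13 moves: C(13,7) = 1,716.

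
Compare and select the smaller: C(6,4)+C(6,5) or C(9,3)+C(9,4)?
First=21, Second=210.

Answer: C(6,4)+C(6,5)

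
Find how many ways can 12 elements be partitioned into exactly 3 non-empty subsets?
86,526

Solution: This equals S(12,3), the Stirling number of the 2nd kind.
Using the Stirling recurrence: S(n,k) = k·S(n-1,k) + S(n-1,k-1)
S(12,3) = 3·S(11,3) + S(11,2)
         = 3·28501 + 1023
         = 85503 + 1023
         = 86,526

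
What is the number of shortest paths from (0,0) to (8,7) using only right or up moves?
6,435

Solution: Choose 8 rights from 15 moves: C(15,8) = 6,435.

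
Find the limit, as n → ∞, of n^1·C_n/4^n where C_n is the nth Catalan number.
0

Working:
C_n ~ 4^n/(n^(3/2)√π), so n^1·C_n/4^n ~ n^(1 − 3/2)/√π → 0.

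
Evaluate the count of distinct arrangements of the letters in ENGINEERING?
277,200

Explanation: Word has 11 letters (E=3, N=3, G=2, I=2, R=1). Arrangements: 11!/Π(k!) = 277,200.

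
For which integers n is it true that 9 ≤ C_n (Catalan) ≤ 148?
C_3=5; C_4=14; C_5=42; C_6=132; C_7=429. So valid n = 4, 5, 6.

Answer: 4, 5, 6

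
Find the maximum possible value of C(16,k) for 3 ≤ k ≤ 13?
12,870

Explanation: C(16,k) is maximised at the centre of the row: C(16,8) = 12,870.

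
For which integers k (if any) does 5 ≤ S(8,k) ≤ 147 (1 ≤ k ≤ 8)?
2, 7

Solution: S(8,1)=1; S(8,2)=127; S(8,3)=966; S(8,4)=1,701; S(8,5)=1,050; S(8,6)=266; S(8,7)=28; S(8,8)=1. So valid k = 2, 7.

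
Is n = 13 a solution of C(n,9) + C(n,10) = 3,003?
C(13,9) + C(13,10) = 715 + 286 = 1,001, which does not equal 3,003.
Final answer: No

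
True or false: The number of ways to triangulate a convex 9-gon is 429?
True

Reasoning: Triangulations of a convex 9-gon are counted by the Catalan number C_7: C_7 = C(14,7)/(7+1) = 3,432/8 = 429.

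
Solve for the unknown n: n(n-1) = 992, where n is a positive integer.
n² − n − 992 = 0, so n = (1 ± √(1 + 4·992))/2 = (1 ± √3,969)/2 = (1 ± 63)/2, i.e. n = 32 or n = -31. Taking the positive root, n = 32 (check: 32×31 = 992).
Final answer: 32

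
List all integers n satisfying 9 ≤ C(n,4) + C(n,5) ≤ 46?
6

Solution: C(5,4)+C(5,5)=6; C(6,4)+C(6,5)=21; C(7,4)+C(7,5)=56. So valid n = 6.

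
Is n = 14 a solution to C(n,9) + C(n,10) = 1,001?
No
C(14,9) + C(14,10) = 2,002 + 1,001 = 3,003, which does not equal 1,001.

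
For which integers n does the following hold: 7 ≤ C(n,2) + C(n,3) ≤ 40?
4, 5, 6

Solution: C(3,2)+C(3,3)=4; C(4,2)+C(4,3)=10; C(5,2)+C(5,3)=20; C(6,2)+C(6,3)=35; C(7,2)+C(7,3)=56. So valid n = 4, 5, 6.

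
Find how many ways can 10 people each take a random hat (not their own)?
1,334,961

Working:
Using D(n) = (n-1)[D(n-1) + D(n-2)]:
D(10) = (10-1) × [D(9) + D(8)]
      = 9 × [133496 + 14833]
      = 9 × 148329
      = 1,334,961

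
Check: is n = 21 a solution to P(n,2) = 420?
Yes

Reasoning: P(21,2) = 21·20 = 420, which equals 420.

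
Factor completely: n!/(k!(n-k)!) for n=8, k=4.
C(8,4) = 70

Working:
This is the binomial coefficient C(8,4) = 70.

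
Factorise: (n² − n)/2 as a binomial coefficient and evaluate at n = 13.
C(n,2); C(13,2) = 78
(n² − n)/2 = n(n−1)/2 = C(n,2). At n = 13: C(13,2) = 78.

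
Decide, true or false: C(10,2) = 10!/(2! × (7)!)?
False

Reasoning: The correct denominator is 2!×8!, giving C(10,2) = 45; the stated RHS is 10!/(2!×7!) = 360 ≠ 45, so the statement does not hold.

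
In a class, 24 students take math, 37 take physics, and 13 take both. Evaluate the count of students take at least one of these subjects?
48

Reasoning: |A∪B| = |A|+|B|-|A∩B| = 24+37-13 = 48.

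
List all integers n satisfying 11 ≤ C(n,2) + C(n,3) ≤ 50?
5, 6

Explanation: C(4,2)+C(4,3)=10; C(5,2)+C(5,3)=20; C(6,2)+C(6,3)=35; C(7,2)+C(7,3)=56. So valid n = 5, 6.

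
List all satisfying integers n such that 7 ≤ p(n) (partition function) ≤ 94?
Tabulating p(n) via p(n) = p(n−1) + p(n−2) − p(n−5) − p(n−7) + …: p(4)=5; p(5)=7; p(6)=11; p(7)=15; p(8)=22; p(9)=30; p(10)=42; p(11)=56; p(12)=77; p(13)=101. So valid n = 5, 6, 7, 8, 9, 10, 11, 12.
Final answer: 5, 6, 7, 8, 9, 10, 11, 12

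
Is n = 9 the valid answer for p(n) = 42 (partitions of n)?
No

Solution: Pentagonal recurrence p(n) = p(n−1) + p(n−2) − p(n−5) − p(n−7) + …: p(9) = p(8) + p(7) − p(4) − p(2) = 22 + 15 − 5 − 2 = 30, which does not equal 42.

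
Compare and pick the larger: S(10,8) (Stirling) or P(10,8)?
P(10,8)

Explanation: S(10,8) = 8·S(9,8) + S(9,7) = 8·36 + 462 = 750; P(10,8) = 1,814,400.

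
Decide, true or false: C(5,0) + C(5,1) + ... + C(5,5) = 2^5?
True

Binomial theorem with x = y = 1: Σ C(5,i) = (1+1)^5 = 2^5 = 32. The statement holds.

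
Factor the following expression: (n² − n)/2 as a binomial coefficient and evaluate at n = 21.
C(n,2); C(21,2) = 210

Explanation: (n² − n)/2 = n(n−1)/2 = C(n,2). At n = 21: C(21,2) = 210.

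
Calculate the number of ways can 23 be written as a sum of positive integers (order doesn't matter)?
1,255

Solution: Pentagonal recurrence p(n) = p(n−1) + p(n−2) − p(n−5) − p(n−7) + …: p(23) = p(22) + p(21) − p(18) − p(16) + p(11) + p(8) − p(1) = 1,002 + 792 − 385 − 231 + 56 + 22 − 1 = 1,255.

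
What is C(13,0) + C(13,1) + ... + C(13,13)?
8,192

Solution: Sum of binomial coefficients = 2^13 = 8,192.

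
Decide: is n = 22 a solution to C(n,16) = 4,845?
No

Working:
C(22,16) = 22·21·20·19·18·17·16·15·14·13·12·11·10·9·8·7/16! = 1,561,112,121,913,344,000/20,922,789,888,000 = 74,613, which does not equal 4,845.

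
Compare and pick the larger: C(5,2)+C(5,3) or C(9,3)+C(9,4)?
C(9,3)+C(9,4)

Working:
First=20, Second=210.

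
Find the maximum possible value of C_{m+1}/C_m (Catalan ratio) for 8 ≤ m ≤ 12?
25/7

Reasoning: C_{m+1}/C_m = 2(2m+1)/(m+2), which increases with m. Maximum at m = 12: 2·25/14 = 25/7.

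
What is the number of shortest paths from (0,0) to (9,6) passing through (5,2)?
1,470

Working:
To (5,2): C(7,5)=21. From there: C(8,4)=70. Total: 1,470.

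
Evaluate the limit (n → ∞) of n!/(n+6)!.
n!/(n+6)! = 1/[(n+1)(n+2)···(n+6)] → 0 as n → ∞.

Answer: 0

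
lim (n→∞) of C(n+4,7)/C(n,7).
1

Explanation: Both numerator and denominator grow as n^7/7! for large n, so the ratio → 1.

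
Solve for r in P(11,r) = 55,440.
5

Solution: P(11,r) = 11·10·…·(11−r+1), a product of r factors. Multiplying down from 11: 11 = 11; 11·10 = 110; 11·10·9 = 990; 11·10·9·8 = 7,920; 11·10·9·8·7 = 55,440 ✓ (5 factors). So r = 5.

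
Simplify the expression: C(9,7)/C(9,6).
3/7

Working:
C(n,k+1)/C(n,k) = (n−k)/(k+1). Here (9−6)/(6+1) = 3/7 = 3/7.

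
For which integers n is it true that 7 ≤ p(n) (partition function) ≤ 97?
5, 6, 7, 8, 9, 10, 11, 12

Working:
Tabulating p(n) via p(n) = p(n−1) + p(n−2) − p(n−5) − p(n−7) + …: p(4)=5; p(5)=7; p(6)=11; p(7)=15; p(8)=22; p(9)=30; p(10)=42; p(11)=56; p(12)=77; p(13)=101. So valid n = 5, 6, 7, 8, 9, 10, 11, 12.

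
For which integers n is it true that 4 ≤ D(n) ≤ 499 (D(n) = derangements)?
4, 5, 6

Using D(n) = (n−1)[D(n−1) + D(n−2)] with D(1)=0, D(2)=1: D(3)=2; D(4)=9; D(5)=44; D(6)=265; D(7)=1,854. So valid n = 4, 5, 6.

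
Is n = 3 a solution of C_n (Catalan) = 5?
Yes

Reasoning: C_3 = C(6,3)/(3+1) = 20/4 = 5, which equals 5.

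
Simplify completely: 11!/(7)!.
7,920

Working:
This equals 11×10×...×8 = 7,920.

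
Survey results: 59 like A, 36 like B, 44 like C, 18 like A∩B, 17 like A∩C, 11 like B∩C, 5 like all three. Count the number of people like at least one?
98
|A∪B∪C| = 59+36+44-18-17-11+5 = 98.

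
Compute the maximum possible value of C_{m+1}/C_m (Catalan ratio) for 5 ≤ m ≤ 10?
7/2

Working:
C_{m+1}/C_m = 2(2m+1)/(m+2), which increases with m. Maximum at m = 10: 2·21/12 = 7/2.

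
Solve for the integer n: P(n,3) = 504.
9
P(n,3) = n(n−1)(n−2) is increasing in n; n(n−1)(n−2) ≈ (n−1)^3 = 504 gives n ≈ 9.0. Check: P(7,3) = 210, P(8,3) = 336, P(9,3) = 504 ✓. So n = 9.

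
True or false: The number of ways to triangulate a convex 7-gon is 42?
Triangulations of a convex 7-gon are counted by the Catalan number C_5: C_5 = C(10,5)/(5+1) = 252/6 = 42.

Answer: True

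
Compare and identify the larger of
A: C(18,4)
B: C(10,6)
A=C(18,4)=3,060, B=C(10,6)=210.
Final answer: A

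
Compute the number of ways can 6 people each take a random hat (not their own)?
265

Reasoning: Using D(n) = (n-1)[D(n-1) + D(n-2)]:
D(6) = (6-1) × [D(5) + D(4)]
      = 5 × [44 + 9]
      = 5 × 53
      = 265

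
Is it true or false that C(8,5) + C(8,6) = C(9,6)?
True

Pascal's identity: LHS = 56 + 28 = 84; RHS = C(9,6) = 84. Both sides agree, so the statement holds.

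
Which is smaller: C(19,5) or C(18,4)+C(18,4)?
C(18,4)+C(18,4)

Reasoning: C(19,5)=11,628; C(18,4)+C(18,4)=3,060+3,060=6,120.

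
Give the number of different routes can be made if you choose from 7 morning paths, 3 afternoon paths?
21
By the multiplication principle: 7 × 3 = 21.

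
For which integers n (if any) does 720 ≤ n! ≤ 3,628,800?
n! is strictly increasing; 6! = 720 and 10! = 3,628,800, so valid n = 6, 7, 8, 9, 10.
Final answer: 6, 7, 8, 9, 10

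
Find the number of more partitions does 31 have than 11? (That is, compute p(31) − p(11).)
6,786

Solution: Pentagonal recurrence p(n) = p(n−1) + p(n−2) − p(n−5) − p(n−7) + …: p(31) = p(30) + p(29) − p(26) − p(24) + p(19) + p(16) − p(9) − p(5) = 5,604 + 4,565 − 2,436 − 1,575 + 490 + 231 − 30 − 7 = 6,842.
p(11) = p(10) + p(9) − p(6) − p(4) = 42 + 30 − 11 − 5 = 56.
Difference = 6,842 − 56 = 6,786.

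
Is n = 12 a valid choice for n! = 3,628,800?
No

Working:
12! = 12·11! = 12·39,916,800 = 479,001,600, which does not equal 3,628,800.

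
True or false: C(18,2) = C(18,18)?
False

Explanation: C(18,2) = 153 but C(18,18) = 1; symmetry gives C(18,2) = C(18,16), not C(18,18).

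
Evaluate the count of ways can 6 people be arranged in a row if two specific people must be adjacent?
240

Treat pair as unit: (6-1)! arrangements × 2 internal orders = 240.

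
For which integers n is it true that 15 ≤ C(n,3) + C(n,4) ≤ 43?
5, 6

Explanation: C(4,3)+C(4,4)=5; C(5,3)+C(5,4)=15; C(6,3)+C(6,4)=35; C(7,3)+C(7,4)=70. So valid n = 5, 6.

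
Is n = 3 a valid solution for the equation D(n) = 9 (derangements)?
D(3) = (3-1)·[D(2) + D(1)] = 2·[1 + 0] = 2, which does not equal 9.
Final answer: No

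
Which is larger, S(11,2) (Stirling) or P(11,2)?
S(11,2) = 2·S(10,2) + S(10,1) = 2·511 + 1 = 1,023; P(11,2) = 110.
Final answer: S(11,2)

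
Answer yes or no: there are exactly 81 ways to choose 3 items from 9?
No
C(9,3) = 84 ≠ 81.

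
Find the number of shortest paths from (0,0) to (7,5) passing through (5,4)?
378

Explanation: To (5,4): C(9,5)=126. From there: C(3,2)=3. Total: 378.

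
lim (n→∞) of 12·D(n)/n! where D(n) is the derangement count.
12/e
D(n)/n! → 1/e, so 12·D(n)/n! → 12/e.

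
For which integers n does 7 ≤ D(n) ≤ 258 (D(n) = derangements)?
4, 5

Solution: Using D(n) = (n−1)[D(n−1) + D(n−2)] with D(1)=0, D(2)=1: D(3)=2; D(4)=9; D(5)=44; D(6)=265. So valid n = 4, 5.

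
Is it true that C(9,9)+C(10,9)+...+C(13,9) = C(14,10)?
True

Solution: Hockey stick identity gives Σ = C(14,10) = 1,001; RHS C(14,10) = 1,001.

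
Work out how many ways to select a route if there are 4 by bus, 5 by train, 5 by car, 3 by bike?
17

Solution: By the addition principle: 4 + 5 + 5 + 3 = 17.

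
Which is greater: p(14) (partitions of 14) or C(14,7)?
C(14,7)
Pentagonal recurrence p(n) = p(n−1) + p(n−2) − p(n−5) − p(n−7) + …: p(14) = p(13) + p(12) − p(9) − p(7) + p(2) = 101 + 77 − 30 − 15 + 2 = 135; C(14,7) = 3,432.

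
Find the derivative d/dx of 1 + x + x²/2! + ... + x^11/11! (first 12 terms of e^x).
1 + x + x²/2! + ... + x^10/10!

Solution: Differentiating term by term gives the first 11 terms of e^x.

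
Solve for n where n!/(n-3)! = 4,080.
17

Working:
n!/(n-3)! = n×(n-1)×(n-2), a product of 3 consecutive integers ≈ (n−1)^3. 4,080^(1/3) + 1 ≈ 17.0; check n = 17: 17×16×15 = 4,080 ✓. So n = 17.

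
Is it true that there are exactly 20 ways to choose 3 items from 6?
True
C(6,3) = 20.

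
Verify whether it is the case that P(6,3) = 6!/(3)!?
True

Solution: Permutation formula P(n,k) = n!/(n-k)!: 6!/3! = 720/6 = 120 = P(6,3). The statement holds.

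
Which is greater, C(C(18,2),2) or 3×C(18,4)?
C(C(18,2),2)=11,628, 3×C(18,4)=9,180.
Final answer: C(C(18,2),2)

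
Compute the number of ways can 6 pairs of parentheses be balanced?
132

Solution: Using the Catalan number formula: C_n = C(2n, n) / (n+1)
C_6 = C(12, 6) / (6+1)
     = 924 / 7
     = 132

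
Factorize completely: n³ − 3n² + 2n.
n(n − 1)(n − 2)

Explanation: n³ − 3n² + 2n = n(n² − 3n + 2) = n(n − 1)(n − 2).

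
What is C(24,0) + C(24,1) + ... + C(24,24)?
16,777,216
Sum of binomial coefficients = 2^24 = 16,777,216.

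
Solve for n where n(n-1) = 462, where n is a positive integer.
n² − n − 462 = 0, so n = (1 ± √(1 + 4·462))/2 = (1 ± √1,849)/2 = (1 ± 43)/2, i.e. n = 22 or n = -21. Taking the positive root, n = 22 (check: 22×21 = 462).
Final answer: 22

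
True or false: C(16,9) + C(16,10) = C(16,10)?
False
Pascal's identity gives C(17,10) = 19,448, whereas C(16,10) = 8,008.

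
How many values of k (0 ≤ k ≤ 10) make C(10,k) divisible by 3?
Checking C(10,k) mod 3 for k = 0..10: divisible at k = 2, 3, 4, 5, 6, 7, 8. That's 7 values.
Final answer: 7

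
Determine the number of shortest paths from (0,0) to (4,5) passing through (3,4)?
To (3,4): C(7,3)=35. From there: C(2,1)=2. Total: 70.
Final answer: 70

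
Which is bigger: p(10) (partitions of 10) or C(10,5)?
Pentagonal recurrence p(n) = p(n−1) + p(n−2) − p(n−5) − p(n−7) + …: p(10) = p(9) + p(8) − p(5) − p(3) = 30 + 22 − 7 − 3 = 42; C(10,5) = 252.
Final answer: C(10,5)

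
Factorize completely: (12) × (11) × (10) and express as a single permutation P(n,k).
P(12,3) = 12!/(9)!

Working:
Product of 3 consecutive descending integers starting at 12: P(12,3) = 12!/9! = 1,320.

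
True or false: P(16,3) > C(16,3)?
True

P(16,3) = 3,360 and C(16,3) = 560; P(n,r) = r! × C(n,r) so P > C whenever r ≥ 2.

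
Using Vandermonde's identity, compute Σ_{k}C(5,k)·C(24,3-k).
3,654

Solution: = C(5+24,3) = C(29,3) = 3,654.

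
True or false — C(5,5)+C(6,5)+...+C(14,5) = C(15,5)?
Hockey stick identity gives Σ = C(15,6) = 5,005; RHS C(15,5) = 3,003.
Final answer: False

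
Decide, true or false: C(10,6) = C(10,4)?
True

Solution: Symmetry C(n,k) = C(n,n-k): C(10,6) = 210 and C(10,4) = 210. Both sides agree, so the statement holds.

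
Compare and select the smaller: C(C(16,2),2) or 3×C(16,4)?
3×C(16,4)

Working:
C(C(16,2),2)=7,140, 3×C(16,4)=5,460.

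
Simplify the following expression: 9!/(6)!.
504

Working:
This equals 9×8×7 = 504.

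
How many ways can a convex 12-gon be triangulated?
16,796

Working:
Using the Catalan number formula: C_n = C(2n, n) / (n+1)
C_10 = C(20, 10) / (10+1)
     = 184756 / 11
     = 16,796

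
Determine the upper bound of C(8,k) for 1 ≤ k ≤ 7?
70

Explanation: C(8,k) is maximised at the centre of the row: C(8,4) = 70.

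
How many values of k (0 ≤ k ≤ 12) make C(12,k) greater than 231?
5

Row 12 is unimodal and symmetric about k=12/2. C(12,3)=220 ≤ 231; C(12,4)=495 > 231; by symmetry C(12,k) > 231 for k = 4..8. That's 8 - 4 + 1 = 5 values.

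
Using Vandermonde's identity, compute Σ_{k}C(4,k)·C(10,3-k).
364

= C(4+10,3) = C(14,3) = 364.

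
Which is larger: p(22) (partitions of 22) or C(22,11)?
C(22,11)
Pentagonal recurrence p(n) = p(n−1) + p(n−2) − p(n−5) − p(n−7) + …: p(22) = p(21) + p(20) − p(17) − p(15) + p(10) + p(7) − p(0) = 792 + 627 − 297 − 176 + 42 + 15 − 1 = 1,002; C(22,11) = 705,432.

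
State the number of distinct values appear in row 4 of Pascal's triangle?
Row 4 has entries C(4,0)..C(4,4); by symmetry C(4,k)=C(4,4-k), giving 3 distinct values.
Final answer: 3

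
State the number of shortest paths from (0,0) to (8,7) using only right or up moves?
6,435

Solution: Choose 8 rights from 15 moves: C(15,8) = 6,435.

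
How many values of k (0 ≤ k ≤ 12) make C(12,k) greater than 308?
Row 12 is unimodal and symmetric about k=12/2. C(12,3)=220 ≤ 308; C(12,4)=495 > 308; by symmetry C(12,k) > 308 for k = 4..8. That's 8 - 4 + 1 = 5 values.

Answer: 5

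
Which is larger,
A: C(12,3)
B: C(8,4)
A=C(12,3)=220, B=C(8,4)=70.

Answer: A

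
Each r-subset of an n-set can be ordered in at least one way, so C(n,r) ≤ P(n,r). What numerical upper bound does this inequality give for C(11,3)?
990
P(11,3) = 11·10·9 = 990, so C(11,3) ≤ 990. (The bound is loose by a factor of 3! = 6: C(11,3) = 990/6 = 165.)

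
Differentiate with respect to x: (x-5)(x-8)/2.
d/dx[(x-5)(x-8)] = (x-8) + (x-5) = 2x - 13. Dividing by 2 gives (2x - 13)/2.
Final answer: (2x - 13)/2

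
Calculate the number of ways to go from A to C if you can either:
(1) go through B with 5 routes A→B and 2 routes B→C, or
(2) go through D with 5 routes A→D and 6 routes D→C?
40

Solution: Route via B: 5×2=10. Route via D: 5×6=30. Total: 40.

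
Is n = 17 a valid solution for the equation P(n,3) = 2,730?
No

Reasoning: P(17,3) = 17·16·15 = 4,080, which does not equal 2,730.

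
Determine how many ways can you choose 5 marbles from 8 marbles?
56

Working:
C(8,5) = 8! / (5! × (8-5)!)
         = 8! / (5! × 3!)
         = 56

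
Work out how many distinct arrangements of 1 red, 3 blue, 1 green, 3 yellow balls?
Multinomial: 8!/(1! × 3! × 1! × 3!) = 1,120.
Final answer: 1,120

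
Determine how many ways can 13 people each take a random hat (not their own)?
2,290,792,932

Reasoning: Using D(n) = (n-1)[D(n-1) + D(n-2)]:
D(13) = (13-1) × [D(12) + D(11)]
      = 12 × [176214841 + 14684570]
      = 12 × 190899411
      = 2,290,792,932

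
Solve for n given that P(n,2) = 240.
16

P(n,2) = n(n−1) is increasing in n; n(n−1) ≈ (n−0.5)^2 = 240 gives n ≈ 16.0. Check: P(14,2) = 182, P(15,2) = 210, P(16,2) = 240 ✓. So n = 16.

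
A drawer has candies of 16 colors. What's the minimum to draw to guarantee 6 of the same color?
81

Explanation: Worst case: 5 of each = 80. One more: 81.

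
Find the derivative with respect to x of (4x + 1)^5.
20(4x + 1)^4

Solution: Chain rule: 5(4x+1)^{4} × 4 = 20(4x+1)^{4}.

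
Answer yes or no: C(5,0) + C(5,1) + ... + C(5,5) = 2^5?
Yes

Solution: Binomial theorem with x = y = 1: Σ C(5,i) = (1+1)^5 = 2^5 = 32. The statement holds.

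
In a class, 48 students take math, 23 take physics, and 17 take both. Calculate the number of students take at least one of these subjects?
54

Explanation: |A∪B| = |A|+|B|-|A∩B| = 48+23-17 = 54.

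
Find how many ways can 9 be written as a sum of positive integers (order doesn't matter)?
30

Working:
Pentagonal recurrence p(n) = p(n−1) + p(n−2) − p(n−5) − p(n−7) + …: p(9) = p(8) + p(7) − p(4) − p(2) = 22 + 15 − 5 − 2 = 30.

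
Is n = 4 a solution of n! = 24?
4! = 4·3! = 4·6 = 24, which equals 24.
Final answer: Yes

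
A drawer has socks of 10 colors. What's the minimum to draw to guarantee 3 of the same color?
21

Worst case: 2 of each = 20. One more: 21.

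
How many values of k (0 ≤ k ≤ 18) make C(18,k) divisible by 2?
15

Working:
Checking C(18,k) mod 2 for k = 0..18: divisible at k = 1, 3, 4, 5, 6, 7, 8, 9, 10, 11, 12, 13, 14, 15, 17. That's 15 values.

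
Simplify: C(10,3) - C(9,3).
36

Explanation: C(10,3) - C(9,3) = C(9,2) = 36.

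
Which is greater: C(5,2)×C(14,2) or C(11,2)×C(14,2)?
C(11,2)×C(14,2)
C(5,2)×C(14,2)=910, C(11,2)×C(14,2)=5,005.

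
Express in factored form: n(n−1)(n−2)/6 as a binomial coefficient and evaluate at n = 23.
C(n,3); C(23,3) = 1,771

Working:
n(n−1)(n−2)/6 = n!/(3!(n−3)!) = C(n,3). At n = 23: C(23,3) = 1,771.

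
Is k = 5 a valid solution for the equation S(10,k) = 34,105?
No
S(10,5) = 5·S(9,5) + S(9,4) = 5·6,951 + 7,770 = 42,525, which does not equal 34,105.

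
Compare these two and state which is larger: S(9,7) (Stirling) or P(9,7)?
P(9,7)

Working:
S(9,7) = 7·S(8,7) + S(8,6) = 7·28 + 266 = 462; P(9,7) = 181,440.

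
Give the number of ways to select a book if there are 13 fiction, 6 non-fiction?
19
By the addition principle: 13 + 6 = 19.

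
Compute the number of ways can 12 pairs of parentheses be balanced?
208,012

Solution: Using the Catalan number formula: C_n = C(2n, n) / (n+1)
C_12 = C(24, 12) / (12+1)
     = 2704156 / 13
     = 208,012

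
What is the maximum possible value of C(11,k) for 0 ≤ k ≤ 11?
462

Reasoning: Maximum at k = 5 or k = 6: C(11,5) = 462.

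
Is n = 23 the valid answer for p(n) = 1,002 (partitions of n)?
No
Pentagonal recurrence p(n) = p(n−1) + p(n−2) − p(n−5) − p(n−7) + …: p(23) = p(22) + p(21) − p(18) − p(16) + p(11) + p(8) − p(1) = 1,002 + 792 − 385 − 231 + 56 + 22 − 1 = 1,255, which does not equal 1,002.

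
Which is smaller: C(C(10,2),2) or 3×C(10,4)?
3×C(10,4)

C(C(10,2),2)=990, 3×C(10,4)=630.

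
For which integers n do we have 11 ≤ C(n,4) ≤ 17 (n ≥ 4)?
6
C(5,4)=5; C(6,4)=15; C(7,4)=35. So valid n = 6.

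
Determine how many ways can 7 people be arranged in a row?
5,040

Reasoning: Arrangements of 7 distinct objects: 7! = 5,040.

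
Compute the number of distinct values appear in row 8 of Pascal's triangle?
5

Explanation: Row 8 has entries C(8,0)..C(8,8); by symmetry C(8,k)=C(8,8-k), giving 5 distinct values.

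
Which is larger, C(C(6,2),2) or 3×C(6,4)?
C(C(6,2),2)

Solution: C(C(6,2),2)=105, 3×C(6,4)=45.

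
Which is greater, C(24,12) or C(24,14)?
C(24,12)

Reasoning: C(24,12)=2,704,156, C(24,14)=1,961,256.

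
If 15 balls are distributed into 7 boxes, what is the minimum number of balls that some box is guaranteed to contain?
3

Explanation: Pigeonhole: ⌈15/7⌉ = 3.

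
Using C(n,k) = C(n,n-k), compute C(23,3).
C(23,3) = C(23,20) = 1,771.
Final answer: 1,771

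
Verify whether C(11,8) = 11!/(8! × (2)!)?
False

Explanation: The correct denominator is 8!×3!, giving C(11,8) = 165; the stated RHS is 11!/(8!×2!) = 495 ≠ 165, so the statement does not hold.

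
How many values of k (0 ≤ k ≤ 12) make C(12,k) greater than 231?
5
Row 12 is unimodal and symmetric about k=12/2. C(12,3)=220 ≤ 231; C(12,4)=495 > 231; by symmetry C(12,k) > 231 for k = 4..8. That's 8 - 4 + 1 = 5 values.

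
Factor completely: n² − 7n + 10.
(n − 2)(n − 5)

Reasoning: Seek roots whose sum is 7 and product is 10: (2, 5). So n² − 7n + 10 = (n − 2)(n − 5).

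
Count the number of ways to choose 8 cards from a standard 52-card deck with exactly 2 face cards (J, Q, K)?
253,333,080

Working:
12 face cards and 40 non-face cards: C(12,2) × C(40,6) = 66 × 3,838,380 = 253,333,080.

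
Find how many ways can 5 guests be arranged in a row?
Arrangements of 5 distinct objects: 5! = 120.

Answer: 120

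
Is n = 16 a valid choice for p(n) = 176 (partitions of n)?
No

Pentagonal recurrence p(n) = p(n−1) + p(n−2) − p(n−5) − p(n−7) + …: p(16) = p(15) + p(14) − p(11) − p(9) + p(4) + p(1) = 176 + 135 − 56 − 30 + 5 + 1 = 231, which does not equal 176.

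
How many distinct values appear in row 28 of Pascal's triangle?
Row 28 has entries C(28,0)..C(28,28); by symmetry C(28,k)=C(28,28-k), giving 15 distinct values.

Answer: 15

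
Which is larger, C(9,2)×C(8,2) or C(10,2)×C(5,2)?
C(9,2)×C(8,2)
C(9,2)×C(8,2)=1,008, C(10,2)×C(5,2)=450.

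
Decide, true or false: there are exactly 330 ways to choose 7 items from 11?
True

Solution: C(11,7) = 330.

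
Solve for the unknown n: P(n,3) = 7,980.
21

P(n,3) = n(n−1)(n−2) is increasing in n; n(n−1)(n−2) ≈ (n−1)^3 = 7,980 gives n ≈ 21.0. Check: P(19,3) = 5,814, P(20,3) = 6,840, P(21,3) = 7,980 ✓. So n = 21.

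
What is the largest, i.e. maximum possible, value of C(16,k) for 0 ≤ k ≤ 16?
Maximum at k = 8: C(16,8) = 12,870.

Answer: 12,870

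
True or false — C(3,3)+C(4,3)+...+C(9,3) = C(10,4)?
Hockey stick identity gives Σ = C(10,4) = 210; RHS C(10,4) = 210.

Answer: True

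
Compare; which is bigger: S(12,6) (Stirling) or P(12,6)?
S(12,6)

Reasoning: S(12,6) = 6·S(11,6) + S(11,5) = 6·179,487 + 246,730 = 1,323,652; P(12,6) = 665,280.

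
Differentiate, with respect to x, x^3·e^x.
Product rule: d/dx[x^3]·e^x + x^3·d/dx[e^x] = 3x^{2}e^x + x^3e^x.
Final answer: (3x^2 + x^3)e^x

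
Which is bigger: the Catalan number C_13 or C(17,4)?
C_13 = C(26,13)/(13+1) = 10,400,600/14 = 742,900; C(17,4) = 2,380.
Final answer: C_13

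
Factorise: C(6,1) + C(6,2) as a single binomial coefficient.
C(7,2)

By Pascal's identity: C(6,1) + C(6,2) = C(7,2) = 21.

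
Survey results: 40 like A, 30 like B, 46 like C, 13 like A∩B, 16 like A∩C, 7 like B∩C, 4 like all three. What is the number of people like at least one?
|A∪B∪C| = 40+30+46-13-16-7+4 = 84.

Answer: 84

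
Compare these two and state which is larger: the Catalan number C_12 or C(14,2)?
C_12

Working:
C_12 = C(24,12)/(12+1) = 2,704,156/13 = 208,012; C(14,2) = 91.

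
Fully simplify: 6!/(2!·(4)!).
15

Explanation: This is C(6,2) = 15.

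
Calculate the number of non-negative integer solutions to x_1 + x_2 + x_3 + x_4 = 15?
816
C(15+4-1, 4-1) = 816.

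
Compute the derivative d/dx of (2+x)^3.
Using the power rule: d/dx (2+x)^3 = 3(2+x)^{2}.
Final answer: 3(2+x)^2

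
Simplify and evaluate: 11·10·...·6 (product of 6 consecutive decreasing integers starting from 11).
This is P(11,6) = 11!/(5)! = 332,640.

Answer: 332,640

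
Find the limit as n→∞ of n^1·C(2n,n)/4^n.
C(2n,n) ~ 4^n/√(πn), so n^1·C(2n,n)/4^n ~ n^(1 − 1/2)/√π → ∞.
Final answer: ∞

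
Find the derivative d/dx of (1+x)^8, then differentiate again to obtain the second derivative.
56(1+x)^6

Explanation: First derivative: 8(1+x)^{7}. Second derivative: 8·7·(1+x)^{6} = 56(1+x)^{6}.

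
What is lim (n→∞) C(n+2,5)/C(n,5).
1

Both numerator and denominator grow as n^5/5! for large n, so the ratio → 1.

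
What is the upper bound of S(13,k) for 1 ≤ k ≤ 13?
9,321,312

Explanation: Row S(13,k) for k = 1..13 (via S(n,k) = k·S(n−1,k) + S(n−1,k−1)): 1, 4,095, 261,625, 2,532,530, 7,508,501, 9,321,312, 5,715,424, 1,899,612, 359,502, 39,325, 2,431, 78, 1. The row is unimodal; maximum at k = 6: 9,321,312.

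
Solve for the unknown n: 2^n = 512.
9

Working:
2^9 = 512, so n = 9.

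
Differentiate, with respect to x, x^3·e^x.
(3x^2 + x^3)e^x
Product rule: d/dx[x^3]·e^x + x^3·d/dx[e^x] = 3x^{2}e^x + x^3e^x.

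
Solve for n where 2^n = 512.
9

2^9 = 512, so n = 9.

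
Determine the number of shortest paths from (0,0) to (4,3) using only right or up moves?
35

Explanation: Choose 4 rights from 7 moves: C(7,4) = 35.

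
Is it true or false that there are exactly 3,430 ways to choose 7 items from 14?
False

Reasoning: C(14,7) = 3,432 ≠ 3430.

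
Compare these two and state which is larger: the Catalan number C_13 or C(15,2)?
C_13

Solution: C_13 = C(26,13)/(13+1) = 10,400,600/14 = 742,900; C(15,2) = 105.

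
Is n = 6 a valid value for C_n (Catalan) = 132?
Yes
C_6 = C(12,6)/(6+1) = 924/7 = 132, which equals 132.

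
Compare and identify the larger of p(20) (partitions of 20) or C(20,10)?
C(20,10)

Reasoning: Pentagonal recurrence p(n) = p(n−1) + p(n−2) − p(n−5) − p(n−7) + …: p(20) = p(19) + p(18) − p(15) − p(13) + p(8) + p(5) = 490 + 385 − 176 − 101 + 22 + 7 = 627; C(20,10) = 184,756.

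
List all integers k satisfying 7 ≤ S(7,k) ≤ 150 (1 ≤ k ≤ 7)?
2, 5, 6

Reasoning: S(7,1)=1; S(7,2)=63; S(7,3)=301; S(7,4)=350; S(7,5)=140; S(7,6)=21; S(7,7)=1. So valid k = 2, 5, 6.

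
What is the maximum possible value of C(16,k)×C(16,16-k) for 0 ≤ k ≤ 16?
165,636,900

Explanation: C(16,k)·C(16,16-k) = C(16,k)², maximised at the centre k = 8: C(16,8)² = 165,636,900.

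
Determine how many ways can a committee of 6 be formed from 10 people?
C(10,6) = 10! / (6! × (10-6)!)
         = 10! / (6! × 4!)
         = 210

Answer: 210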